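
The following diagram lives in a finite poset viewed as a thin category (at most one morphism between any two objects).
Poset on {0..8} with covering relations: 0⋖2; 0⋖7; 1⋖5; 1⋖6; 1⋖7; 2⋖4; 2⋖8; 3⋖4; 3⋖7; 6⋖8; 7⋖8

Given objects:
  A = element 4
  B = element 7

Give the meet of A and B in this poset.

Common predecessors of 4,7: {0,3}
  maximal lower bounds 0 and 3 are incomparable: neither 0≤3 nor 3≤0
→ no greatest lower bound exists

Answer: NO MEET EXISTS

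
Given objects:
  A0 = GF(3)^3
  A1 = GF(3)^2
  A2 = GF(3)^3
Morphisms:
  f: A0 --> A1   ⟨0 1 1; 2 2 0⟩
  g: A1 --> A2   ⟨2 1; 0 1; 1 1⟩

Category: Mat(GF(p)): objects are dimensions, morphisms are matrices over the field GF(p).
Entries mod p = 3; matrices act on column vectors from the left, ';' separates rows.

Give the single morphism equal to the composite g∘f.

Answer: ⟨2 1 2; 2 2 0; 2 0 1⟩

Work:
  e0=(1,0,0) f-->(0,2) g-->(2,2,2)
  e1=(0,1,0) f-->(1,2) g-->(1,2,0)
  e2=(0,0,1) f-->(1,0) g-->(2,0,1)
composite: ⟨2 1 2; 2 2 0; 2 0 1⟩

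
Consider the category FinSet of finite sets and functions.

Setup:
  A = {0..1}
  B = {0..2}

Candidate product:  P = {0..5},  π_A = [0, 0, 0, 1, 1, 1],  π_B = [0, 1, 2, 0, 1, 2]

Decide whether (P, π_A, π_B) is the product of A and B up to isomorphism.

|A|·|B| = 2·3 = 6;  |P| = 6
Check the pairing map k ↦ (π_A(k), π_B(k)):
  0 : (0,0)
  1 : (0,1)
  2 : (0,2)
  3 : (1,0)
  4 : (1,1)
  5 : (1,2)
distinct pairs in image: 6 / 6 needed
  → bijection onto A×B; projections well-typed.

Answer: VALID PRODUCT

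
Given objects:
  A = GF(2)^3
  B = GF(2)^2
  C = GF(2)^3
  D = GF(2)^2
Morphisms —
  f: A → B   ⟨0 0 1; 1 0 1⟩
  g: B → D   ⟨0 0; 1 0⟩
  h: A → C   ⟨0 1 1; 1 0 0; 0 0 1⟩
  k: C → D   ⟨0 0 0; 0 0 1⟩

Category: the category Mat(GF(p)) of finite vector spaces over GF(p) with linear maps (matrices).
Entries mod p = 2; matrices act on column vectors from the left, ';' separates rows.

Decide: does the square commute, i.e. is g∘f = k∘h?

1) trace f;g:
  e0=(1,0,0) f→(0,1) g→(0,0)
  e1=(0,1,0) f→(0,0) g→(0,0)
  e2=(0,0,1) f→(1,1) g→(0,1)
  ⟦path⟧₁ = ⟨0 0 0; 0 0 1⟩
2) trace h;k:
  e0=(1,0,0) h→(0,1,0) k→(0,0)
  e1=(0,1,0) h→(1,0,0) k→(0,0)
  e2=(0,0,1) h→(1,0,1) k→(0,1)
  ⟦path⟧₂ = ⟨0 0 0; 0 0 1⟩
Equal? equal; square commutes

Answer: COMMUTES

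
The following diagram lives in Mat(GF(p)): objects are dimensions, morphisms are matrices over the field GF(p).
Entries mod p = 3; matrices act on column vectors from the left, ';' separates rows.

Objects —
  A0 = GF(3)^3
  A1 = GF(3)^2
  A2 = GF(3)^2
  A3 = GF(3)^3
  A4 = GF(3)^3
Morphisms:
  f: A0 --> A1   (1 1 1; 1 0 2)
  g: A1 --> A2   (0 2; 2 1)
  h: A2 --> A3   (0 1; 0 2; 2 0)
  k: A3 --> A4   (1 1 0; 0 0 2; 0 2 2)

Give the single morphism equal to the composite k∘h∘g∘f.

Answer: (0 0 0; 2 0 1; 2 2 2)

Derivation:
  e0=⟨1,0,0⟩ f-->⟨1,1⟩ g-->⟨2,0⟩ h-->⟨0,0,1⟩ k-->⟨0,2,2⟩
  e1=⟨0,1,0⟩ f-->⟨1,0⟩ g-->⟨0,2⟩ h-->⟨2,1,0⟩ k-->⟨0,0,2⟩
  e2=⟨0,0,1⟩ f-->⟨1,2⟩ g-->⟨1,1⟩ h-->⟨1,2,2⟩ k-->⟨0,1,2⟩
result: (0 0 0; 2 0 1; 2 2 2)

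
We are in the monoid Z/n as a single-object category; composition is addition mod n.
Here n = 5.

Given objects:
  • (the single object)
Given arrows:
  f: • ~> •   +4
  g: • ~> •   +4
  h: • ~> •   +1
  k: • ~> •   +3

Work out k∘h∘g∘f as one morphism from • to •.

  0 +4≡4 +4≡3 +1≡4 +3≡2  (mod 5)
result: +2

Answer: +2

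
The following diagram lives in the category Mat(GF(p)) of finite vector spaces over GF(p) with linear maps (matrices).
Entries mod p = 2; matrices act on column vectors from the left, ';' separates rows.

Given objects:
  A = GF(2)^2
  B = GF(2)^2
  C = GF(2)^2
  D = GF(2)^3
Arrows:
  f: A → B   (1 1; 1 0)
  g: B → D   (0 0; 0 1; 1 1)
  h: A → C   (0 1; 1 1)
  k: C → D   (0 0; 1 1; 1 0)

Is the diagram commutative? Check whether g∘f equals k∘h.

1) trace f;g:
  e0=(1,0) f→(1,1) g→(0,1,0)
  e1=(0,1) f→(1,0) g→(0,0,1)
  ⟦path⟧₁ = (0 0; 1 0; 0 1)
2) trace h;k:
  e0=(1,0) h→(0,1) k→(0,1,0)
  e1=(0,1) h→(1,1) k→(0,0,1)
  ⟦path⟧₂ = (0 0; 1 0; 0 1)
Equal? YES — commutes

Answer: COMMUTES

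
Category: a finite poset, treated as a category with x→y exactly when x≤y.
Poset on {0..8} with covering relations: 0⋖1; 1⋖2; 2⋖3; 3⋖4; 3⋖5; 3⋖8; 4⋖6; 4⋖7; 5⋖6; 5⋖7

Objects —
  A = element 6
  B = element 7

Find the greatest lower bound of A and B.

Lower bounds of A=6 and B=7: {0,1,2,3,4,5}
  maximal lower bounds 4 and 5 are incomparable: neither 4≤5 nor 5≤4
→ no greatest lower bound exists

Answer: NO MEET EXISTS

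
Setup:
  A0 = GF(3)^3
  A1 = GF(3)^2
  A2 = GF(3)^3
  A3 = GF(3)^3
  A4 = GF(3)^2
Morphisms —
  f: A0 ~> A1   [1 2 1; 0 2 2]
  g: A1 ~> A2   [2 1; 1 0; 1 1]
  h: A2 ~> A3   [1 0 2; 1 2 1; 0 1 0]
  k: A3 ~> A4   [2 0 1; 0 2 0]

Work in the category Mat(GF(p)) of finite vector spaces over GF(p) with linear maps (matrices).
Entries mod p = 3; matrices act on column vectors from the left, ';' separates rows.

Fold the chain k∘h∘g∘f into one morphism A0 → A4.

  e0=(1,0,0) f~>(1,0) g~>(2,1,1) h~>(1,2,1) k~>(0,1)
  e1=(0,1,0) f~>(2,2) g~>(0,2,1) h~>(2,2,2) k~>(0,1)
  e2=(0,0,1) f~>(1,2) g~>(1,1,0) h~>(1,0,1) k~>(0,0)
⟦path⟧: [0 0 0; 1 1 0]

Answer: [0 0 0; 1 1 0]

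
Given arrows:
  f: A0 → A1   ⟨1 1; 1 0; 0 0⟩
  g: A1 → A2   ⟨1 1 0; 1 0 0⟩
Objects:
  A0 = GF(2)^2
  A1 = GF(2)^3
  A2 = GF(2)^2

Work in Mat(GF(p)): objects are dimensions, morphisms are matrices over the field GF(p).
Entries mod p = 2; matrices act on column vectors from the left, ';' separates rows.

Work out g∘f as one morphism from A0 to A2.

Answer: ⟨0 1; 1 1⟩

Trace:
  e0=⟨1,0⟩ f→⟨1,1,0⟩ g→⟨0,1⟩
  e1=⟨0,1⟩ f→⟨1,0,0⟩ g→⟨1,1⟩
⟦path⟧: ⟨0 1; 1 1⟩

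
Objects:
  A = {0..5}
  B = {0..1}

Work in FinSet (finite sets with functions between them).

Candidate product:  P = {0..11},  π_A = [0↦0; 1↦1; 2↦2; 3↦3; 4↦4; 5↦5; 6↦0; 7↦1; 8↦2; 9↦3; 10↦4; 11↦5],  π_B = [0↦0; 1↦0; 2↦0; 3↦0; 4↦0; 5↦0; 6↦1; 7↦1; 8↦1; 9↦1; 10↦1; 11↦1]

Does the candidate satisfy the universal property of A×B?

Answer: VALID PRODUCT

Work:
|A|·|B| = 6·2 = 12;  |P| = 12
Check the pairing map k ↦ (π_A(k), π_B(k)):
  0 ↦ (0,0)
  1 ↦ (1,0)
  2 ↦ (2,0)
  3 ↦ (3,0)
  4 ↦ (4,0)
  5 ↦ (5,0)
  6 ↦ (0,1)
  7 ↦ (1,1)
  8 ↦ (2,1)
  9 ↦ (3,1)
  10 ↦ (4,1)
  11 ↦ (5,1)
distinct pairs in image: 12 / 12 needed
  → bijection onto A×B; projections well-typed.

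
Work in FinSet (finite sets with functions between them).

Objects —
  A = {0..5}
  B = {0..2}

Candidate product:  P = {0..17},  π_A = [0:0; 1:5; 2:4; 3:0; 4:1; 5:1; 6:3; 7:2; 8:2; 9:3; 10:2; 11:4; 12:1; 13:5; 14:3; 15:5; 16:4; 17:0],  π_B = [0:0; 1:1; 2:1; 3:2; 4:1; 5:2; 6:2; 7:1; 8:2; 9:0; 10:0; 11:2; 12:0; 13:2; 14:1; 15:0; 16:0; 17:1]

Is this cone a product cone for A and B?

Answer: VALID PRODUCT

Trace:
|A|·|B| = 6·3 = 18;  |P| = 18
Check the pairing map k ↦ (π_A(k), π_B(k)):
  0 : (0,0)
  1 : (5,1)
  2 : (4,1)
  3 : (0,2)
  4 : (1,1)
  5 : (1,2)
  6 : (3,2)
  7 : (2,1)
  8 : (2,2)
  9 : (3,0)
  10 : (2,0)
  11 : (4,2)
  12 : (1,0)
  13 : (5,2)
  14 : (3,1)
  15 : (5,0)
  16 : (4,0)
  17 : (0,1)
distinct pairs in image: 18 / 18 needed
  → bijection onto A×B; projections well-typed.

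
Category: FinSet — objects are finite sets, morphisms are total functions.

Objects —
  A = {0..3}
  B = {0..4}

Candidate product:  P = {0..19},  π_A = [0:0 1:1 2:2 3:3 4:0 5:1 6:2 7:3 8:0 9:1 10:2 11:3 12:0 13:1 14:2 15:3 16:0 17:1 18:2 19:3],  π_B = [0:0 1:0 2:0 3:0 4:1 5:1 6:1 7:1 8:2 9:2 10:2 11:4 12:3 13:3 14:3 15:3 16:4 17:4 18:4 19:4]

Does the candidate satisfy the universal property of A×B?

Answer: NOT A VALID PRODUCT — duplicate pair at indices 19,11

Trace:
|A|·|B| = 4·5 = 20;  |P| = 20
Check the pairing map k ↦ (π_A(k), π_B(k)):
  0 : (0,0)
  1 : (1,0)
  2 : (2,0)
  3 : (3,0)
  4 : (0,1)
  5 : (1,1)
  6 : (2,1)
  7 : (3,1)
  8 : (0,2)
  9 : (1,2)
  10 : (2,2)
  11 : (3,4)
  12 : (0,3)
  13 : (1,3)
  14 : (2,3)
  15 : (3,3)
  16 : (0,4)
  17 : (1,4)
  18 : (2,4)
  19 : (3,4)  ✗ repeats pair of k=11
distinct pairs in image: 19 / 20 needed
  → (3,4) hit at k=11 and k=19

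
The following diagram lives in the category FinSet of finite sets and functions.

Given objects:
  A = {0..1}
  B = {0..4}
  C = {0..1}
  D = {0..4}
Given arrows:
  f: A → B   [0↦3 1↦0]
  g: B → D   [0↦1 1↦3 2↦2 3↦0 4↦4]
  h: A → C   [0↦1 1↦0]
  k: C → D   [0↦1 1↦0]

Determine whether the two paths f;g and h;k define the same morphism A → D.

Answer: COMMUTES

Derivation:
1) trace f;g:
  0 f→3 g→0
  1 f→0 g→1
  ⟦path⟧₁ = [0↦0 1↦1]
2) trace h;k:
  0 h→1 k→0
  1 h→0 k→1
  ⟦path⟧₂ = [0↦0 1↦1]
Equal? equal; square commutes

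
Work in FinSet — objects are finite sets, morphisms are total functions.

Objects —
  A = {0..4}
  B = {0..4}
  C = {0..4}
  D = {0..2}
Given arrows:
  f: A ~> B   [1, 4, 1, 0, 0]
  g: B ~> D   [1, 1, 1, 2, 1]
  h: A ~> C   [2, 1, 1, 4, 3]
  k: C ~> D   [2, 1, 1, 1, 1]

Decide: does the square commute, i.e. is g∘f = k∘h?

Answer: COMMUTES

Derivation:
Along f;g (path 1):
  0 f~>1 g~>1
  1 f~>4 g~>1
  2 f~>1 g~>1
  3 f~>0 g~>1
  4 f~>0 g~>1
  composite₁ = [1, 1, 1, 1, 1]
Along h;k (path 2):
  0 h~>2 k~>1
  1 h~>1 k~>1
  2 h~>1 k~>1
  3 h~>4 k~>1
  4 h~>3 k~>1
  composite₂ = [1, 1, 1, 1, 1]
Equal? equal; square commutes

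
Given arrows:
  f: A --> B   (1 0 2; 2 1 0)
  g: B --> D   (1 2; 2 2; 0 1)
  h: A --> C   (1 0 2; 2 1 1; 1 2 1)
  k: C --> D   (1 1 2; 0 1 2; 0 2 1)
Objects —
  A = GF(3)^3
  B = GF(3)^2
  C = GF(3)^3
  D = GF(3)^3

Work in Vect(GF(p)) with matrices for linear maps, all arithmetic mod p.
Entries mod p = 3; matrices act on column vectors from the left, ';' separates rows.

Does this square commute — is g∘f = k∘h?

Answer: DOES NOT COMMUTE

Trace:
1) trace f;g:
  e0=⟨1,0,0⟩ f-->⟨1,2⟩ g-->⟨2,0,2⟩
  e1=⟨0,1,0⟩ f-->⟨0,1⟩ g-->⟨2,2,1⟩
  e2=⟨0,0,1⟩ f-->⟨2,0⟩ g-->⟨2,1,0⟩
  ⟦path⟧₁ = (2 2 2; 0 2 1; 2 1 0)
2) trace h;k:
  e0=⟨1,0,0⟩ h-->⟨1,2,1⟩ k-->⟨2,1,2⟩
  e1=⟨0,1,0⟩ h-->⟨0,1,2⟩ k-->⟨2,2,1⟩
  e2=⟨0,0,1⟩ h-->⟨2,1,1⟩ k-->⟨2,0,0⟩
  ⟦path⟧₂ = (2 2 2; 1 2 0; 2 1 0)
Equal? distinct morphisms ✗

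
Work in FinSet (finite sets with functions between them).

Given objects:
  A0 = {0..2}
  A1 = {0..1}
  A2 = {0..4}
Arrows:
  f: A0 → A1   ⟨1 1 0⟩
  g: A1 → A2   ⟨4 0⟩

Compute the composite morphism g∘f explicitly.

  0 f→1 g→0
  1 f→1 g→0
  2 f→0 g→4
composite: ⟨0 0 4⟩

Answer: ⟨0 0 4⟩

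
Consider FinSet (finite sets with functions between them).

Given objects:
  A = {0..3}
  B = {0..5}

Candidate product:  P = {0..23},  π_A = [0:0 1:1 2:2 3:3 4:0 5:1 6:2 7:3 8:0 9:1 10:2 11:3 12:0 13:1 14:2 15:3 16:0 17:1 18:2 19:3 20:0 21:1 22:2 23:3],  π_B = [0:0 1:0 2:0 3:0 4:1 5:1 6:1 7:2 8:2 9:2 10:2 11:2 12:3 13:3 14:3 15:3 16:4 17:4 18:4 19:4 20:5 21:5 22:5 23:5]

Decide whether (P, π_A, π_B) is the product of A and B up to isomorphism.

Answer: NOT A VALID PRODUCT — duplicate pair at indices 11,7

Trace:
|A|·|B| = 4·6 = 24;  |P| = 24
Check the pairing map k ↦ (π_A(k), π_B(k)):
  0 : (0,0)
  1 : (1,0)
  2 : (2,0)
  3 : (3,0)
  4 : (0,1)
  5 : (1,1)
  6 : (2,1)
  7 : (3,2)
  8 : (0,2)
  9 : (1,2)
  10 : (2,2)
  11 : (3,2)  ✗ repeats pair of k=7
  12 : (0,3)
  13 : (1,3)
  14 : (2,3)
  15 : (3,3)
  16 : (0,4)
  17 : (1,4)
  18 : (2,4)
  19 : (3,4)
  20 : (0,5)
  21 : (1,5)
  22 : (2,5)
  23 : (3,5)
distinct pairs in image: 23 / 24 needed
  → (3,2) hit at k=7 and k=11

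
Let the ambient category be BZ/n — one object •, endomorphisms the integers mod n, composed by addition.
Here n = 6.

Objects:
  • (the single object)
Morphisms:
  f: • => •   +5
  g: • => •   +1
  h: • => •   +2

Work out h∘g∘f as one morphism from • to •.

Answer: +2

Trace:
  0 +5≡5 +1≡0 +2≡2  (mod 6)
⟦path⟧: +2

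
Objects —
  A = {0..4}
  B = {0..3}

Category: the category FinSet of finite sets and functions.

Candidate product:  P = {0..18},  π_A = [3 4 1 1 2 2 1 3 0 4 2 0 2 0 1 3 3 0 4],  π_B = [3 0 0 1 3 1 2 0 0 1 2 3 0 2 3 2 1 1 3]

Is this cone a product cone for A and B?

|A|·|B| = 5·4 = 20;  |P| = 19
  → cardinalities differ; no bijection possible.

Answer: NOT A VALID PRODUCT — |P|=19 ≠ |A|·|B|=20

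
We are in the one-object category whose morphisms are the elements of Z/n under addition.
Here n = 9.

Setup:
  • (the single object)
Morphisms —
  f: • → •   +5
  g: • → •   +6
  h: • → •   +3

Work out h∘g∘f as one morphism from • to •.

Answer: +5

Trace:
  0 +5≡5 +6≡2 +3≡5  (mod 9)
composite: +5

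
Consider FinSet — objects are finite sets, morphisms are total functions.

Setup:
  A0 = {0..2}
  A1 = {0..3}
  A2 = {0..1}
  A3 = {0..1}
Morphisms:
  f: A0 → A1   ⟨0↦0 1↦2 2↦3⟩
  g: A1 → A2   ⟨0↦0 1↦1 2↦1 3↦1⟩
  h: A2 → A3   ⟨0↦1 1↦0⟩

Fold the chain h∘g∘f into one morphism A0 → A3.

  0 f→0 g→0 h→1
  1 f→2 g→1 h→0
  2 f→3 g→1 h→0
composite: ⟨0↦1 1↦0 2↦0⟩

Answer: ⟨0↦1 1↦0 2↦0⟩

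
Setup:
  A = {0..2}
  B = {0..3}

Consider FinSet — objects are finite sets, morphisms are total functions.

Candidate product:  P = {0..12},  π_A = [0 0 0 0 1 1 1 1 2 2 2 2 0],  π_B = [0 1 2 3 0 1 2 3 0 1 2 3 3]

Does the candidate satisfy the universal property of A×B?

Answer: NOT A VALID PRODUCT — |P|=13 ≠ |A|·|B|=12

Work:
|A|·|B| = 3·4 = 12;  |P| = 13
  → cardinalities differ; no bijection possible.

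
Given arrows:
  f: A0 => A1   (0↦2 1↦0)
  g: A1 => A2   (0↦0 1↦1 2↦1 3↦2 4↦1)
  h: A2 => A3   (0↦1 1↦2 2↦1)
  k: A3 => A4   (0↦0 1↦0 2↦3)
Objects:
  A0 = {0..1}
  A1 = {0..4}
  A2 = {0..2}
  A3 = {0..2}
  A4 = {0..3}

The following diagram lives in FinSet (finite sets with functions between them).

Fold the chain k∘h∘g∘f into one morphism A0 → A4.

  0 f=>2 g=>1 h=>2 k=>3
  1 f=>0 g=>0 h=>1 k=>0
⟦path⟧: (0↦3 1↦0)

Answer: (0↦3 1↦0)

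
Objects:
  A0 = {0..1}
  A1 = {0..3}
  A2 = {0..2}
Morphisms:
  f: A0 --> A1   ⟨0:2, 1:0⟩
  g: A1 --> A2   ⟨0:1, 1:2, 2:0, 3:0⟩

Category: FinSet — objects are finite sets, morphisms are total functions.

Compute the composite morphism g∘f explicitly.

Answer: ⟨0:0, 1:1⟩

Trace:
  0 f-->2 g-->0
  1 f-->0 g-->1
⟦path⟧: ⟨0:0, 1:1⟩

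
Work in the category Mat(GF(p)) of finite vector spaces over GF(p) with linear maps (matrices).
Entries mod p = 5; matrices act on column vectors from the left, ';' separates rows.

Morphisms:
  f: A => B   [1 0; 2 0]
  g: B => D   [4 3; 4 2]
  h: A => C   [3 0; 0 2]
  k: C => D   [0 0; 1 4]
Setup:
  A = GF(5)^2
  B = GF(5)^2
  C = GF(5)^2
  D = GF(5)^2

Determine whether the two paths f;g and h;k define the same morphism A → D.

1) trace f;g:
  e0=(1,0) f=>(1,2) g=>(0,3)
  e1=(0,1) f=>(0,0) g=>(0,0)
  ⟦path⟧₁ = [0 0; 3 0]
2) trace h;k:
  e0=(1,0) h=>(3,0) k=>(0,3)
  e1=(0,1) h=>(0,2) k=>(0,3)
  ⟦path⟧₂ = [0 0; 3 3]
Equal? NO — does not commute

Answer: DOES NOT COMMUTE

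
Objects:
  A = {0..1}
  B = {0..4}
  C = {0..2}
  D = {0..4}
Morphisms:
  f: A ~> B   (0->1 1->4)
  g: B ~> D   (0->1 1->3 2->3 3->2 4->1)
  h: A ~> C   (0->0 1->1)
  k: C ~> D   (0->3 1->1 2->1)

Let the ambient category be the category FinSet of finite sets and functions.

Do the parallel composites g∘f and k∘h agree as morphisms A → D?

1) trace f;g:
  0 f~>1 g~>3
  1 f~>4 g~>1
  composite₁ = (0->3 1->1)
2) trace h;k:
  0 h~>0 k~>3
  1 h~>1 k~>1
  composite₂ = (0->3 1->1)
Equal? same morphism ✓

Answer: COMMUTES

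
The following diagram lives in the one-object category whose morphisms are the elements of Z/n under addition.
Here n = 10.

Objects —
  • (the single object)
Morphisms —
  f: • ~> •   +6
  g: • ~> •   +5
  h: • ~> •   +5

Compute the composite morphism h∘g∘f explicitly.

Answer: +6

Derivation:
  0 +6≡6 +5≡1 +5≡6  (mod 10)
⟦path⟧: +6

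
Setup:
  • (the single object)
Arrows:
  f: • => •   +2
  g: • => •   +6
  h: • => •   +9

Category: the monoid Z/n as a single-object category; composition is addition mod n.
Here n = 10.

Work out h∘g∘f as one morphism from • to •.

Answer: +7

Work:
  0 +2≡2 +6≡8 +9≡7  (mod 10)
result: +7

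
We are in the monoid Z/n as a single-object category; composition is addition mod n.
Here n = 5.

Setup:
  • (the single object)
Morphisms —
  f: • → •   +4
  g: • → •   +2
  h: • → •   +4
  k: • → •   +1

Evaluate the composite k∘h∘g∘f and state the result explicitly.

Answer: +1

Work:
  0 +4≡4 +2≡1 +4≡0 +1≡1  (mod 5)
⟦path⟧: +1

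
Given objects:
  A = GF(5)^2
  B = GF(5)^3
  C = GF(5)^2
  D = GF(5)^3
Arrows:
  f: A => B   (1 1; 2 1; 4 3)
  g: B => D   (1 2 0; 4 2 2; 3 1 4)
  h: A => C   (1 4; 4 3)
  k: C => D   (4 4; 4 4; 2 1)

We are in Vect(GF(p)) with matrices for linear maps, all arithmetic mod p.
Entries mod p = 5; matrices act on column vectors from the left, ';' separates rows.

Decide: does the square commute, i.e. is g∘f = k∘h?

Answer: DOES NOT COMMUTE

Trace:
Along f;g (path 1):
  e0=⟨1,0⟩ f=>⟨1,2,4⟩ g=>⟨0,1,1⟩
  e1=⟨0,1⟩ f=>⟨1,1,3⟩ g=>⟨3,2,1⟩
  ⟦path⟧₁ = (0 3; 1 2; 1 1)
Along h;k (path 2):
  e0=⟨1,0⟩ h=>⟨1,4⟩ k=>⟨0,0,1⟩
  e1=⟨0,1⟩ h=>⟨4,3⟩ k=>⟨3,3,1⟩
  ⟦path⟧₂ = (0 3; 0 3; 1 1)
Equal? distinct morphisms ✗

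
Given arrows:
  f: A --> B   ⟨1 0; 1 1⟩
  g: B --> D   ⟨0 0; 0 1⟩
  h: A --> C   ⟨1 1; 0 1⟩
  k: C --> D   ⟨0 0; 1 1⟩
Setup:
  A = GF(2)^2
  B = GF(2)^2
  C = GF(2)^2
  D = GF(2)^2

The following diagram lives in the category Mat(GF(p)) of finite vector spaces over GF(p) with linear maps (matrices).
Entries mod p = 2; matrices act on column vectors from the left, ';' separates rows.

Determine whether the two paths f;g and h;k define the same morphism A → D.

Answer: DOES NOT COMMUTE

Work:
Path 1 = f;g:
  e0=(1,0) f-->(1,1) g-->(0,1)
  e1=(0,1) f-->(0,1) g-->(0,1)
  result₁ = ⟨0 0; 1 1⟩
Path 2 = h;k:
  e0=(1,0) h-->(1,0) k-->(0,1)
  e1=(0,1) h-->(1,1) k-->(0,0)
  result₂ = ⟨0 0; 1 0⟩
Equal? NO — does not commute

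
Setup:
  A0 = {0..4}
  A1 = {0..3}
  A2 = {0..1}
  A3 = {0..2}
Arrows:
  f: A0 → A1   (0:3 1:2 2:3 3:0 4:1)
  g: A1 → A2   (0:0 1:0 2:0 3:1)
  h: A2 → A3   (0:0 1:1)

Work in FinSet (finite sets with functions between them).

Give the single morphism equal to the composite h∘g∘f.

Answer: (0:1 1:0 2:1 3:0 4:0)

Work:
  0 f→3 g→1 h→1
  1 f→2 g→0 h→0
  2 f→3 g→1 h→1
  3 f→0 g→0 h→0
  4 f→1 g→0 h→0
⟦path⟧: (0:1 1:0 2:1 3:0 4:0)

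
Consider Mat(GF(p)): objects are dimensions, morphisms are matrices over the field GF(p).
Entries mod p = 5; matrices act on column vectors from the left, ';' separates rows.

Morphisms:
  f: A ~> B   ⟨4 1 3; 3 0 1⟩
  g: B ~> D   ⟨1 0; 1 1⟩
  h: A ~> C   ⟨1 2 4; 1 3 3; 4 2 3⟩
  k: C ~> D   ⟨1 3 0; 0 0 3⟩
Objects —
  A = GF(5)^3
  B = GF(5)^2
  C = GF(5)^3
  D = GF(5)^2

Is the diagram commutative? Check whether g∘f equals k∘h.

Answer: COMMUTES

Work:
Along f;g (path 1):
  e0=(1,0,0) f~>(4,3) g~>(4,2)
  e1=(0,1,0) f~>(1,0) g~>(1,1)
  e2=(0,0,1) f~>(3,1) g~>(3,4)
  result₁ = ⟨4 1 3; 2 1 4⟩
Along h;k (path 2):
  e0=(1,0,0) h~>(1,1,4) k~>(4,2)
  e1=(0,1,0) h~>(2,3,2) k~>(1,1)
  e2=(0,0,1) h~>(4,3,3) k~>(3,4)
  result₂ = ⟨4 1 3; 2 1 4⟩
Equal? same morphism ✓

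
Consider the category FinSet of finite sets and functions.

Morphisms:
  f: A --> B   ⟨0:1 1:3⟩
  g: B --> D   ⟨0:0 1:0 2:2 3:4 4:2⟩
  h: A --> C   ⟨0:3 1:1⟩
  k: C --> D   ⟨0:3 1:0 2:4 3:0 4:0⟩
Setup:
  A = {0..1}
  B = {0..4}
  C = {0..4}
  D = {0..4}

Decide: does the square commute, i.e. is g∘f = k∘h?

Answer: DOES NOT COMMUTE

Trace:
Path 1 = f;g:
  0 f-->1 g-->0
  1 f-->3 g-->4
  composite₁ = ⟨0:0 1:4⟩
Path 2 = h;k:
  0 h-->3 k-->0
  1 h-->1 k-->0
  composite₂ = ⟨0:0 1:0⟩
Equal? distinct morphisms ✗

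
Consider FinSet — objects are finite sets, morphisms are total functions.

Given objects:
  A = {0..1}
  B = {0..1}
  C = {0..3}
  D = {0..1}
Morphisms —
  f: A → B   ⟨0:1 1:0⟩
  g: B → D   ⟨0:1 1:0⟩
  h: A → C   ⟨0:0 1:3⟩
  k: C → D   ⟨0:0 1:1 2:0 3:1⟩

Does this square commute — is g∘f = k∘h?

Answer: COMMUTES

Trace:
1) trace f;g:
  0 f→1 g→0
  1 f→0 g→1
  composite₁ = ⟨0:0 1:1⟩
2) trace h;k:
  0 h→0 k→0
  1 h→3 k→1
  composite₂ = ⟨0:0 1:1⟩
Equal? same morphism ✓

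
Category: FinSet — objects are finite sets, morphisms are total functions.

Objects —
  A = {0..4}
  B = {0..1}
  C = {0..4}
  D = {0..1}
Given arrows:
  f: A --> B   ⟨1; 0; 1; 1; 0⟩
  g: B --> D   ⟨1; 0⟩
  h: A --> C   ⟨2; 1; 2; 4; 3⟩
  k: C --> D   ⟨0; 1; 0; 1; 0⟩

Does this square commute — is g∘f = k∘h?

Answer: COMMUTES

Derivation:
Along f;g (path 1):
  0 f-->1 g-->0
  1 f-->0 g-->1
  2 f-->1 g-->0
  3 f-->1 g-->0
  4 f-->0 g-->1
  ⟦path⟧₁ = ⟨0; 1; 0; 0; 1⟩
Along h;k (path 2):
  0 h-->2 k-->0
  1 h-->1 k-->1
  2 h-->2 k-->0
  3 h-->4 k-->0
  4 h-->3 k-->1
  ⟦path⟧₂ = ⟨0; 1; 0; 0; 1⟩
Equal? same morphism ✓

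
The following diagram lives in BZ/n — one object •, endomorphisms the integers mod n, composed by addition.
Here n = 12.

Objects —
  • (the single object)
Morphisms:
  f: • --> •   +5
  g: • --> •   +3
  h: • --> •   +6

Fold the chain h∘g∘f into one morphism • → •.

Answer: +2

Work:
  0 +5≡5 +3≡8 +6≡2  (mod 12)
result: +2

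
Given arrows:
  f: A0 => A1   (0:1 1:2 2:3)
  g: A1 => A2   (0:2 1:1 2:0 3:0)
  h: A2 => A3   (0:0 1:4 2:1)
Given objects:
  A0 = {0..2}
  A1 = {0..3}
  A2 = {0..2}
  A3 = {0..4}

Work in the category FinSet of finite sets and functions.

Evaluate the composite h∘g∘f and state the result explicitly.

  0 f=>1 g=>1 h=>4
  1 f=>2 g=>0 h=>0
  2 f=>3 g=>0 h=>0
composite: (0:4 1:0 2:0)

Answer: (0:4 1:0 2:0)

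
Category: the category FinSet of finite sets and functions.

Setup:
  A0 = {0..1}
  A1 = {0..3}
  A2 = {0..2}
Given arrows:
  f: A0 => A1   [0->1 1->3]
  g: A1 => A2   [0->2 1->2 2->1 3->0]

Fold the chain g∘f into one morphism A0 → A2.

Answer: [0->2 1->0]

Trace:
  0 f=>1 g=>2
  1 f=>3 g=>0
result: [0->2 1->0]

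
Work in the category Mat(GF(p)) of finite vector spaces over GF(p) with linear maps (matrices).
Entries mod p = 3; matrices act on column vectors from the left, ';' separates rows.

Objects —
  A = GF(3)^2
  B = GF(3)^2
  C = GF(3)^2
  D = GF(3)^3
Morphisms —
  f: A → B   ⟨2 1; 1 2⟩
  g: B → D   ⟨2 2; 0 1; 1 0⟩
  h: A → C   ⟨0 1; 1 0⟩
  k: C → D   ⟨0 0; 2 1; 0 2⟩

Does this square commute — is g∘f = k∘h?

1) trace f;g:
  e0=⟨1,0⟩ f→⟨2,1⟩ g→⟨0,1,2⟩
  e1=⟨0,1⟩ f→⟨1,2⟩ g→⟨0,2,1⟩
  ⟦path⟧₁ = ⟨0 0; 1 2; 2 1⟩
2) trace h;k:
  e0=⟨1,0⟩ h→⟨0,1⟩ k→⟨0,1,2⟩
  e1=⟨0,1⟩ h→⟨1,0⟩ k→⟨0,2,0⟩
  ⟦path⟧₂ = ⟨0 0; 1 2; 2 0⟩
Equal? differ; not commutative

Answer: DOES NOT COMMUTE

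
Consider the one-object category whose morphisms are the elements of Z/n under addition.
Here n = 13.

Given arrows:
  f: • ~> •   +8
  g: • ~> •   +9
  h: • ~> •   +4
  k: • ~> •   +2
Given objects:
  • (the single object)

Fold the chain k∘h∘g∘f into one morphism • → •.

  0 +8≡8 +9≡4 +4≡8 +2≡10  (mod 13)
result: +10

Answer: +10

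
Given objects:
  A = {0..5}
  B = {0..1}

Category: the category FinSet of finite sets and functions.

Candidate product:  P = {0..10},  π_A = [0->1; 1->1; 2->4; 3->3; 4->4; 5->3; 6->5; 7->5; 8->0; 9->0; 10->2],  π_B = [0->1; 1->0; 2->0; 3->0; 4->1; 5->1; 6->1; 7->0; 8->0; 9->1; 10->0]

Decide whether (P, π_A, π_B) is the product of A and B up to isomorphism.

|A|·|B| = 6·2 = 12;  |P| = 11
  → cardinalities differ; no bijection possible.

Answer: NOT A VALID PRODUCT — |P|=11 ≠ |A|·|B|=12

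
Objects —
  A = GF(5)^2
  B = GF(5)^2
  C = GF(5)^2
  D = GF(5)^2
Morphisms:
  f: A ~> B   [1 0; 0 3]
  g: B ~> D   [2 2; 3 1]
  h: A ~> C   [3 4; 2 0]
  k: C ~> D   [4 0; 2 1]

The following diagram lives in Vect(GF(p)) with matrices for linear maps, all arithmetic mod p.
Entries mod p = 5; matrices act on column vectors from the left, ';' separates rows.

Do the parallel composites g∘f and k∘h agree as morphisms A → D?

Along f;g (path 1):
  e0=⟨1,0⟩ f~>⟨1,0⟩ g~>⟨2,3⟩
  e1=⟨0,1⟩ f~>⟨0,3⟩ g~>⟨1,3⟩
  result₁ = [2 1; 3 3]
Along h;k (path 2):
  e0=⟨1,0⟩ h~>⟨3,2⟩ k~>⟨2,3⟩
  e1=⟨0,1⟩ h~>⟨4,0⟩ k~>⟨1,3⟩
  result₂ = [2 1; 3 3]
Equal? same morphism ✓

Answer: COMMUTES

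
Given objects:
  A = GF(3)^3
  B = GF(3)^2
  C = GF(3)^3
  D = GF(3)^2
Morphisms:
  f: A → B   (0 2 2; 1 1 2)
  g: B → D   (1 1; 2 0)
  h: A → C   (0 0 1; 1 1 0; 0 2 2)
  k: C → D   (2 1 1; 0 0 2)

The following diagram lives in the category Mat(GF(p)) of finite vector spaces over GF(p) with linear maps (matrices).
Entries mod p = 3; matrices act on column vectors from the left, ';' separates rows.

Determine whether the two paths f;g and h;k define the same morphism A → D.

Answer: COMMUTES

Trace:
Path 1 = f;g:
  e0=⟨1,0,0⟩ f→⟨0,1⟩ g→⟨1,0⟩
  e1=⟨0,1,0⟩ f→⟨2,1⟩ g→⟨0,1⟩
  e2=⟨0,0,1⟩ f→⟨2,2⟩ g→⟨1,1⟩
  ⟦path⟧₁ = (1 0 1; 0 1 1)
Path 2 = h;k:
  e0=⟨1,0,0⟩ h→⟨0,1,0⟩ k→⟨1,0⟩
  e1=⟨0,1,0⟩ h→⟨0,1,2⟩ k→⟨0,1⟩
  e2=⟨0,0,1⟩ h→⟨1,0,2⟩ k→⟨1,1⟩
  ⟦path⟧₂ = (1 0 1; 0 1 1)
Equal? equal; square commutes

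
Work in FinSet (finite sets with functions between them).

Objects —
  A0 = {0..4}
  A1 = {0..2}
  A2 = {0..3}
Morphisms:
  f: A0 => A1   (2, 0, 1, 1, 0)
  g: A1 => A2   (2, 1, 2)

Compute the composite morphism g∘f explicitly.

  0 f=>2 g=>2
  1 f=>0 g=>2
  2 f=>1 g=>1
  3 f=>1 g=>1
  4 f=>0 g=>2
result: (2, 2, 1, 1, 2)

Answer: (2, 2, 1, 1, 2)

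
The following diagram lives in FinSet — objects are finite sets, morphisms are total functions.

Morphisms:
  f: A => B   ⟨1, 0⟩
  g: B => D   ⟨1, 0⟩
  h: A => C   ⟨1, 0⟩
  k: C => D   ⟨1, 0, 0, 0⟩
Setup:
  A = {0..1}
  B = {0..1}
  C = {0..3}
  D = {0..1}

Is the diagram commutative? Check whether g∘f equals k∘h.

1) trace f;g:
  0 f=>1 g=>0
  1 f=>0 g=>1
  ⟦path⟧₁ = ⟨0, 1⟩
2) trace h;k:
  0 h=>1 k=>0
  1 h=>0 k=>1
  ⟦path⟧₂ = ⟨0, 1⟩
Equal? equal; square commutes

Answer: COMMUTES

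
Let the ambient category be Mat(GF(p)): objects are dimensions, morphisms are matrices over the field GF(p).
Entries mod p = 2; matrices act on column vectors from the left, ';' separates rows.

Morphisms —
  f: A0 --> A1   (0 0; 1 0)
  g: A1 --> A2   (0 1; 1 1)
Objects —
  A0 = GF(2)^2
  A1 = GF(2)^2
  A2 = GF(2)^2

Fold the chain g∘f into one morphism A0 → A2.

Answer: (1 0; 1 0)

Trace:
  e0=(1,0) f-->(0,1) g-->(1,1)
  e1=(0,1) f-->(0,0) g-->(0,0)
result: (1 0; 1 0)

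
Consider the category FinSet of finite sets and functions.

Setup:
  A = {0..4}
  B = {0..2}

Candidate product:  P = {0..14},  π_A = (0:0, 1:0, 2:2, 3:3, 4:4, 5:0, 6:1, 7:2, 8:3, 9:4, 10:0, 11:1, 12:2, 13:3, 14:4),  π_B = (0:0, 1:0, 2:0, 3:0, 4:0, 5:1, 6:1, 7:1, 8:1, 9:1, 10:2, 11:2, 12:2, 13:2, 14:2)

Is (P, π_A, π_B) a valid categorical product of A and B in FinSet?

|A|·|B| = 5·3 = 15;  |P| = 15
Check the pairing map k ↦ (π_A(k), π_B(k)):
  0 : (0,0)
  1 : (0,0)  ✗ repeats pair of k=0
  2 : (2,0)
  3 : (3,0)
  4 : (4,0)
  5 : (0,1)
  6 : (1,1)
  7 : (2,1)
  8 : (3,1)
  9 : (4,1)
  10 : (0,2)
  11 : (1,2)
  12 : (2,2)
  13 : (3,2)
  14 : (4,2)
distinct pairs in image: 14 / 15 needed
  → (0,0) hit at k=0 and k=1

Answer: NOT A VALID PRODUCT — duplicate pair at indices 0,1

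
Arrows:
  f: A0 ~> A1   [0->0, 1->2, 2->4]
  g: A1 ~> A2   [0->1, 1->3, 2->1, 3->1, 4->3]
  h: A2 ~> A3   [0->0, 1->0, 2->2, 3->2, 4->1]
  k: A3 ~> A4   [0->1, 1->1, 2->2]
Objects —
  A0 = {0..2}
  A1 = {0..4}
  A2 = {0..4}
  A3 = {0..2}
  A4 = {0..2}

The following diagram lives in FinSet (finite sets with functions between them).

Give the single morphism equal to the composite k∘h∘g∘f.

Answer: [0->1, 1->1, 2->2]

Trace:
  0 f~>0 g~>1 h~>0 k~>1
  1 f~>2 g~>1 h~>0 k~>1
  2 f~>4 g~>3 h~>2 k~>2
result: [0->1, 1->1, 2->2]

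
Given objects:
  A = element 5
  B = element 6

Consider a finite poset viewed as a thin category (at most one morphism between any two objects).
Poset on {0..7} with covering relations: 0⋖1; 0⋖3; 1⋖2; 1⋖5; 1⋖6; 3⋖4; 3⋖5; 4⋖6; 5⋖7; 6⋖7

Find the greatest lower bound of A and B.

Answer: NO MEET EXISTS

Trace:
{x : x≤A ∧ x≤B} = {0,1,3}  (A=5, B=6)
  maximal lower bounds 1 and 3 are incomparable: neither 1≤3 nor 3≤1
→ no greatest lower bound exists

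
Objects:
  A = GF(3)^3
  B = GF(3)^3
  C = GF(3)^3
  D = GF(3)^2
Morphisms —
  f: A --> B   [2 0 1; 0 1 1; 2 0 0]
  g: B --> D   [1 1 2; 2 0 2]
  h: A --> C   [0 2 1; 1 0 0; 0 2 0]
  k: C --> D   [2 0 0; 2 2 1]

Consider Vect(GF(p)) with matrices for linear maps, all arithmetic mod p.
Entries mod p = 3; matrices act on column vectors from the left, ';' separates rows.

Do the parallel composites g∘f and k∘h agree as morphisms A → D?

1) trace f;g:
  e0=⟨1,0,0⟩ f-->⟨2,0,2⟩ g-->⟨0,2⟩
  e1=⟨0,1,0⟩ f-->⟨0,1,0⟩ g-->⟨1,0⟩
  e2=⟨0,0,1⟩ f-->⟨1,1,0⟩ g-->⟨2,2⟩
  ⟦path⟧₁ = [0 1 2; 2 0 2]
2) trace h;k:
  e0=⟨1,0,0⟩ h-->⟨0,1,0⟩ k-->⟨0,2⟩
  e1=⟨0,1,0⟩ h-->⟨2,0,2⟩ k-->⟨1,0⟩
  e2=⟨0,0,1⟩ h-->⟨1,0,0⟩ k-->⟨2,2⟩
  ⟦path⟧₂ = [0 1 2; 2 0 2]
Equal? YES — commutes

Answer: COMMUTES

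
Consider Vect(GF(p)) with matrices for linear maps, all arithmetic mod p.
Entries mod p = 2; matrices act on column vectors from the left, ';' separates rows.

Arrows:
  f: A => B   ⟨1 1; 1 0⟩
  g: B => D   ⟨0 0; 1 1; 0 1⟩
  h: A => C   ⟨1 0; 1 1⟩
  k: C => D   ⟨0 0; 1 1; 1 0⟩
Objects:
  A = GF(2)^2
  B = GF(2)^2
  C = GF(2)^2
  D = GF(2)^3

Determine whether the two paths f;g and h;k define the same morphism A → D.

Along f;g (path 1):
  e0=(1,0) f=>(1,1) g=>(0,0,1)
  e1=(0,1) f=>(1,0) g=>(0,1,0)
  ⟦path⟧₁ = ⟨0 0; 0 1; 1 0⟩
Along h;k (path 2):
  e0=(1,0) h=>(1,1) k=>(0,0,1)
  e1=(0,1) h=>(0,1) k=>(0,1,0)
  ⟦path⟧₂ = ⟨0 0; 0 1; 1 0⟩
Equal? YES — commutes

Answer: COMMUTES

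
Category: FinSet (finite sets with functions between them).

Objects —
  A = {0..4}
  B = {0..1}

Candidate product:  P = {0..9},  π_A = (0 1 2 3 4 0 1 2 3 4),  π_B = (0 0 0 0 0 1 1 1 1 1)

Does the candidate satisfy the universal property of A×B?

Answer: VALID PRODUCT

Derivation:
|A|·|B| = 5·2 = 10;  |P| = 10
Check the pairing map k ↦ (π_A(k), π_B(k)):
  0 -> (0,0)
  1 -> (1,0)
  2 -> (2,0)
  3 -> (3,0)
  4 -> (4,0)
  5 -> (0,1)
  6 -> (1,1)
  7 -> (2,1)
  8 -> (3,1)
  9 -> (4,1)
distinct pairs in image: 10 / 10 needed
  → bijection onto A×B; projections well-typed.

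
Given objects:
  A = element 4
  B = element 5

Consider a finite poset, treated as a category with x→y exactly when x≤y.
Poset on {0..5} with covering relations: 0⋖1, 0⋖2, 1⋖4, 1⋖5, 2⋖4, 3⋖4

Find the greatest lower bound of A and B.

{x : x⊑A ∧ x⊑B} = {0,1}  (A=4, B=5)
  0 ⊑ 1
  1 ⊑ 1
glb = 1

Answer: A∧B = 1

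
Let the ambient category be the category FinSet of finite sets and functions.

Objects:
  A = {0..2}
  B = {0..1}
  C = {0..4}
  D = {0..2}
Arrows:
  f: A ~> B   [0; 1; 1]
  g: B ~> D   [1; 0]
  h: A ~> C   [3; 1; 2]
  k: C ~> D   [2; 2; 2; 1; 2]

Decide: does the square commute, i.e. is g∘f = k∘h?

Path 1 = f;g:
  0 f~>0 g~>1
  1 f~>1 g~>0
  2 f~>1 g~>0
  ⟦path⟧₁ = [1; 0; 0]
Path 2 = h;k:
  0 h~>3 k~>1
  1 h~>1 k~>2
  2 h~>2 k~>2
  ⟦path⟧₂ = [1; 2; 2]
Equal? distinct morphisms ✗

Answer: DOES NOT COMMUTE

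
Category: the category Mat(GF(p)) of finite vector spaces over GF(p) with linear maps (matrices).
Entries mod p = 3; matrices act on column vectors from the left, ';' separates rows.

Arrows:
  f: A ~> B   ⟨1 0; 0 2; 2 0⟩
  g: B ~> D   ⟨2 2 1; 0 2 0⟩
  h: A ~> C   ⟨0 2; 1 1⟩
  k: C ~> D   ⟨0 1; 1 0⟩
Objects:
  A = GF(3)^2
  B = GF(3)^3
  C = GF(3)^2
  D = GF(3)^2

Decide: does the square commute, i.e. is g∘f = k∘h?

Answer: DOES NOT COMMUTE

Work:
1) trace f;g:
  e0=[1,0] f~>[1,0,2] g~>[1,0]
  e1=[0,1] f~>[0,2,0] g~>[1,1]
  composite₁ = ⟨1 1; 0 1⟩
2) trace h;k:
  e0=[1,0] h~>[0,1] k~>[1,0]
  e1=[0,1] h~>[2,1] k~>[1,2]
  composite₂ = ⟨1 1; 0 2⟩
Equal? distinct morphisms ✗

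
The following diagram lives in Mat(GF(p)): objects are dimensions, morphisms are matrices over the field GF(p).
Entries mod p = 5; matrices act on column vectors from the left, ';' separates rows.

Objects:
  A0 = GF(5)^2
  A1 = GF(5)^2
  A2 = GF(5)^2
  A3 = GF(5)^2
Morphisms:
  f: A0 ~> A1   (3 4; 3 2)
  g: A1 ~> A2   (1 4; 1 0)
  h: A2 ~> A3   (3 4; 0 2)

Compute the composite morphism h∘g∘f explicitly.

Answer: (2 2; 1 3)

Trace:
  e0=(1,0) f~>(3,3) g~>(0,3) h~>(2,1)
  e1=(0,1) f~>(4,2) g~>(2,4) h~>(2,3)
result: (2 2; 1 3)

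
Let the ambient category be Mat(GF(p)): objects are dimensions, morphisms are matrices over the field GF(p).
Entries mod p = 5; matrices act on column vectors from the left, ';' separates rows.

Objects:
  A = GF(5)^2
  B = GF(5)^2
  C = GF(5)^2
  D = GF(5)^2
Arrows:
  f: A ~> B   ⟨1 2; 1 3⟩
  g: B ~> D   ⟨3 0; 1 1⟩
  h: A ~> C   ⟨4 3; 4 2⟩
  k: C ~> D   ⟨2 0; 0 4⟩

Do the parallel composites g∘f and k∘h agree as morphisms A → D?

Answer: DOES NOT COMMUTE

Trace:
Along f;g (path 1):
  e0=(1,0) f~>(1,1) g~>(3,2)
  e1=(0,1) f~>(2,3) g~>(1,0)
  result₁ = ⟨3 1; 2 0⟩
Along h;k (path 2):
  e0=(1,0) h~>(4,4) k~>(3,1)
  e1=(0,1) h~>(3,2) k~>(1,3)
  result₂ = ⟨3 1; 1 3⟩
Equal? NO — does not commute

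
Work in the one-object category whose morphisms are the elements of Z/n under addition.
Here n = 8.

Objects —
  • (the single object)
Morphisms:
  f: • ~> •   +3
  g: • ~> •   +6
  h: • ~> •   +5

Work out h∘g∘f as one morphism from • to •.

Answer: +6

Work:
  0 +3≡3 +6≡1 +5≡6  (mod 8)
⟦path⟧: +6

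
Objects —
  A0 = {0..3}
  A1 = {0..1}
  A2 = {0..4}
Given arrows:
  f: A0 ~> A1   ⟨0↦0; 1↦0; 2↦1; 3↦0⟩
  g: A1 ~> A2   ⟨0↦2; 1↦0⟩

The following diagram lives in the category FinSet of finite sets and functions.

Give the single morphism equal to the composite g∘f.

  0 f~>0 g~>2
  1 f~>0 g~>2
  2 f~>1 g~>0
  3 f~>0 g~>2
result: ⟨0↦2; 1↦2; 2↦0; 3↦2⟩

Answer: ⟨0↦2; 1↦2; 2↦0; 3↦2⟩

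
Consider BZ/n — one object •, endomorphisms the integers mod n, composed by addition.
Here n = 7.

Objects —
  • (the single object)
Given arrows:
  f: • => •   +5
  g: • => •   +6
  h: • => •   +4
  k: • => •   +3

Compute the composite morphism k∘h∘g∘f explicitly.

Answer: +4

Trace:
  0 +5≡5 +6≡4 +4≡1 +3≡4  (mod 7)
result: +4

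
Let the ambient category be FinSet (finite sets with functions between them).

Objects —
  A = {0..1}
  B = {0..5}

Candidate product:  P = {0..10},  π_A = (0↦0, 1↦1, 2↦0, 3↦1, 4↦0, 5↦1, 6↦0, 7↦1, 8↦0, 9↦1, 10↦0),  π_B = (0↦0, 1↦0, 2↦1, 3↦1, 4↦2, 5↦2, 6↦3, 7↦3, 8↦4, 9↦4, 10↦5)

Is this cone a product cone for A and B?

Answer: NOT A VALID PRODUCT — |P|=11 ≠ |A|·|B|=12

Derivation:
|A|·|B| = 2·6 = 12;  |P| = 11
  → cardinalities differ; no bijection possible.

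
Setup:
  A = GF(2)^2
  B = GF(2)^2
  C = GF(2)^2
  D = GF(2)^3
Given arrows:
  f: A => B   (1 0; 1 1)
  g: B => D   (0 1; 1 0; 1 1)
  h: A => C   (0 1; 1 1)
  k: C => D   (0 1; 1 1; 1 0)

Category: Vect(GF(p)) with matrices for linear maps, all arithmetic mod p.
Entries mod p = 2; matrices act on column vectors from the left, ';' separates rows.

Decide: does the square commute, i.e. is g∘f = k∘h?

Path 1 = f;g:
  e0=(1,0) f=>(1,1) g=>(1,1,0)
  e1=(0,1) f=>(0,1) g=>(1,0,1)
  result₁ = (1 1; 1 0; 0 1)
Path 2 = h;k:
  e0=(1,0) h=>(0,1) k=>(1,1,0)
  e1=(0,1) h=>(1,1) k=>(1,0,1)
  result₂ = (1 1; 1 0; 0 1)
Equal? same morphism ✓

Answer: COMMUTES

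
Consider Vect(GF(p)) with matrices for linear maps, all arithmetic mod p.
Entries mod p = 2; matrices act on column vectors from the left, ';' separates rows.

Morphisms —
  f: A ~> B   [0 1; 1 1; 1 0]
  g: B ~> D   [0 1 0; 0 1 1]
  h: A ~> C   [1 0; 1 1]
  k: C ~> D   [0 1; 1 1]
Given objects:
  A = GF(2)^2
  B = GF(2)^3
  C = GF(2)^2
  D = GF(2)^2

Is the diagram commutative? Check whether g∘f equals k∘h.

1) trace f;g:
  e0=[1,0] f~>[0,1,1] g~>[1,0]
  e1=[0,1] f~>[1,1,0] g~>[1,1]
  ⟦path⟧₁ = [1 1; 0 1]
2) trace h;k:
  e0=[1,0] h~>[1,1] k~>[1,0]
  e1=[0,1] h~>[0,1] k~>[1,1]
  ⟦path⟧₂ = [1 1; 0 1]
Equal? equal; square commutes

Answer: COMMUTES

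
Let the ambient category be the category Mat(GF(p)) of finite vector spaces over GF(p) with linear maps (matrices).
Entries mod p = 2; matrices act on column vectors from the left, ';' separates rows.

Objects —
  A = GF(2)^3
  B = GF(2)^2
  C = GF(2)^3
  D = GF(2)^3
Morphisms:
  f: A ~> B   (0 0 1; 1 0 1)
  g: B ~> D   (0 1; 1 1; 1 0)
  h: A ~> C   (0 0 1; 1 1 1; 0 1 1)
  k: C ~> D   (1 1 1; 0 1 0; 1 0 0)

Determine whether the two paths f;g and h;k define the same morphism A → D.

Answer: DOES NOT COMMUTE

Work:
1) trace f;g:
  e0=[1,0,0] f~>[0,1] g~>[1,1,0]
  e1=[0,1,0] f~>[0,0] g~>[0,0,0]
  e2=[0,0,1] f~>[1,1] g~>[1,0,1]
  ⟦path⟧₁ = (1 0 1; 1 0 0; 0 0 1)
2) trace h;k:
  e0=[1,0,0] h~>[0,1,0] k~>[1,1,0]
  e1=[0,1,0] h~>[0,1,1] k~>[0,1,0]
  e2=[0,0,1] h~>[1,1,1] k~>[1,1,1]
  ⟦path⟧₂ = (1 0 1; 1 1 1; 0 0 1)
Equal? distinct morphisms ✗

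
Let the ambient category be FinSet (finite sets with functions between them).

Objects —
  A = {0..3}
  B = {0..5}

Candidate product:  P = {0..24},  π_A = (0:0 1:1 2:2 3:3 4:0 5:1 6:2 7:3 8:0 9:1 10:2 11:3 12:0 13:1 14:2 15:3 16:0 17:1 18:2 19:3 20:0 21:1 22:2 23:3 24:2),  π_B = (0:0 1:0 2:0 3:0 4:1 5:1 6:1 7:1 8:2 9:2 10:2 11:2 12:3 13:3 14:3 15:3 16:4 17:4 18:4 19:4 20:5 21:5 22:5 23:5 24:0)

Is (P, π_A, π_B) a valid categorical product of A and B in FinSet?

|A|·|B| = 4·6 = 24;  |P| = 25
  → cardinalities differ; no bijection possible.

Answer: NOT A VALID PRODUCT — |P|=25 ≠ |A|·|B|=24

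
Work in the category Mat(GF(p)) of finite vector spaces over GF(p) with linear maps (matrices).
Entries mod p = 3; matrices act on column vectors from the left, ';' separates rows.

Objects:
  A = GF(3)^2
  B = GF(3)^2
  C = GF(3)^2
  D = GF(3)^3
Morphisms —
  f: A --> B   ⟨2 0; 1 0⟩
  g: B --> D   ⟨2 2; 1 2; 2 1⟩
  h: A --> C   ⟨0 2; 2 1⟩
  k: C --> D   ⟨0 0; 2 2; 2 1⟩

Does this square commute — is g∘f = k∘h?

Along f;g (path 1):
  e0=(1,0) f-->(2,1) g-->(0,1,2)
  e1=(0,1) f-->(0,0) g-->(0,0,0)
  result₁ = ⟨0 0; 1 0; 2 0⟩
Along h;k (path 2):
  e0=(1,0) h-->(0,2) k-->(0,1,2)
  e1=(0,1) h-->(2,1) k-->(0,0,2)
  result₂ = ⟨0 0; 1 0; 2 2⟩
Equal? distinct morphisms ✗

Answer: DOES NOT COMMUTE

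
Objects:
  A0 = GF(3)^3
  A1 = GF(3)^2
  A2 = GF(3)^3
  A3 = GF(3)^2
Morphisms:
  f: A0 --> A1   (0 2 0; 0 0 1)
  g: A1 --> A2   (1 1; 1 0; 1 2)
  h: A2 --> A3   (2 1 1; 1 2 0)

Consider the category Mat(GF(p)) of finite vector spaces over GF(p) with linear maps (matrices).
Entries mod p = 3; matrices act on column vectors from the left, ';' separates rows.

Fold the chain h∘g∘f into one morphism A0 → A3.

  e0=⟨1,0,0⟩ f-->⟨0,0⟩ g-->⟨0,0,0⟩ h-->⟨0,0⟩
  e1=⟨0,1,0⟩ f-->⟨2,0⟩ g-->⟨2,2,2⟩ h-->⟨2,0⟩
  e2=⟨0,0,1⟩ f-->⟨0,1⟩ g-->⟨1,0,2⟩ h-->⟨1,1⟩
result: (0 2 1; 0 0 1)

Answer: (0 2 1; 0 0 1)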